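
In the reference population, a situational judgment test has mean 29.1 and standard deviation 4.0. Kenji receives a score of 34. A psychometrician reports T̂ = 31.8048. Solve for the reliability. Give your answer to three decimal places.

T̂ = ρX + (1 − ρ)μ  ⇒  T̂ − μ = ρ(X − μ)
ρ = (T̂ − μ)/(X − μ) = (31.8048 − 29.1) / (34 − 29.1) = 2.7048 / 4.9 = 0.55200

0.552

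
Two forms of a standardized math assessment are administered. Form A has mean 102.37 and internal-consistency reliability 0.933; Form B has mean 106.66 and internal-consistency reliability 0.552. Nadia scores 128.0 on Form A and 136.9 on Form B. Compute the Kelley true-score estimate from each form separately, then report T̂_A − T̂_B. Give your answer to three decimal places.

T̂_A = 0.933(128.0) + 0.067(102.37) = 126.28279
T̂_B = 0.552(136.9) + 0.448(106.66) = 123.35248
T̂_A − T̂_B = 2.93031

2.930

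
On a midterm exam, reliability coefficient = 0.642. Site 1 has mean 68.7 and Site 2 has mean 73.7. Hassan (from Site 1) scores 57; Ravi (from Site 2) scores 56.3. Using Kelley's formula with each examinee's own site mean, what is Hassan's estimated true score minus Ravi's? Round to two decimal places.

T̂_Hassan = 0.642(57) + 0.358(68.7) = 61.1886
T̂_Ravi = 0.642(56.3) + 0.358(73.7) = 62.5292
Difference = 61.1886 − 62.5292 = -1.3406

-1.34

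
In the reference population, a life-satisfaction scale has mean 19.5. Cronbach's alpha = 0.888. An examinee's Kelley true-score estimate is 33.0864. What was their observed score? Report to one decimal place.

34.8

T̂ = ρX + (1 − ρ)μ  ⇒  X = (T̂ − (1 − ρ)μ) / ρ
X = (33.0864 − 0.112 × 19.5) / 0.888 = (33.0864 − 2.1840) / 0.888 = 30.9024 / 0.888 = 34.800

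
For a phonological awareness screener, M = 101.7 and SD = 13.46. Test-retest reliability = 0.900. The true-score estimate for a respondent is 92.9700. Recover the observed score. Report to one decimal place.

92.0

T̂ = ρX + (1 − ρ)μ  ⇒  X = (T̂ − (1 − ρ)μ) / ρ
X = (92.9700 − 0.100 × 101.7) / 0.900 = (92.9700 − 10.1700) / 0.900 = 82.8000 / 0.900 = 92.000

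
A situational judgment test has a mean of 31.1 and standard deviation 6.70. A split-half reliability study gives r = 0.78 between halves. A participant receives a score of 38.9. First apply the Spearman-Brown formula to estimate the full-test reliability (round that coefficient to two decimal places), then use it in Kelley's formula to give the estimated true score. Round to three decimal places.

Spearman-Brown: ρ = 2r/(1 + r) = 2(0.78)/(1 + 0.78) = 1.560/1.78 = 0.8764 → 0.88
Weight the observed score by reliability and the mean by (1 − reliability): T̂ = 0.88·38.9 + 0.12·31.1 = 34.232 + 3.732 = 37.9640.

37.964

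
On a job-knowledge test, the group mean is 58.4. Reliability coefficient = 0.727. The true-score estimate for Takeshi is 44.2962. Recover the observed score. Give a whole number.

T̂ = ρX + (1 − ρ)μ  ⇒  X = (T̂ − (1 − ρ)μ) / ρ
X = (44.2962 − 0.273 × 58.4) / 0.727 = (44.2962 − 15.9432) / 0.727 = 28.3530 / 0.727 = 39.00

39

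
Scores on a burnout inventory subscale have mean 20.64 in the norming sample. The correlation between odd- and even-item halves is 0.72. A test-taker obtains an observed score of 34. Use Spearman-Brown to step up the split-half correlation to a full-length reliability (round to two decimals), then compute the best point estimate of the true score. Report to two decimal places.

31.86

Spearman-Brown: ρ = 2r/(1 + r) = 2(0.72)/(1 + 0.72) = 1.440/1.72 = 0.8372 → 0.84
T̂ = 0.84(34) + 0.16(20.64) = 28.56 + 3.3024 = 31.862 → 31.86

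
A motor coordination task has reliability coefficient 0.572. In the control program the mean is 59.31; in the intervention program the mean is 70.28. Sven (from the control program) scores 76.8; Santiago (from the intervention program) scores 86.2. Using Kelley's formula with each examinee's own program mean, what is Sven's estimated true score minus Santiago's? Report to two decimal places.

T̂_Sven = 0.572(76.8) + 0.428(59.31) = 69.3143
T̂_Santiago = 0.572(86.2) + 0.428(70.28) = 79.3862
Difference = 69.3143 − 79.3862 = -10.0720

-10.07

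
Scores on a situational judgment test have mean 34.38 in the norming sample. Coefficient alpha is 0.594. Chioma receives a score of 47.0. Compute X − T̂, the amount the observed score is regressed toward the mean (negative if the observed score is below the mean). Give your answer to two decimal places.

T̂ = ρX + (1 − ρ)μ
  = 0.594 × 47.0 + 0.406 × 34.38
  = 27.9180 + 13.95828
  = 41.8763
  ≈ 41.876
X − T̂ = 47.0 − 41.876 = 5.124 → 5.12

5.12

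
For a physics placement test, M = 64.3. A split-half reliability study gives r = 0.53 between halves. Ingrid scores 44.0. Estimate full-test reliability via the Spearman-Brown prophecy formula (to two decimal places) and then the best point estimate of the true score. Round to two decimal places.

50.29

Spearman-Brown: ρ = 2r/(1 + r) = 2(0.53)/(1 + 0.53) = 1.060/1.53 = 0.6928 → 0.69
T̂ = ρX + (1 − ρ)μ
  = 0.69 × 44.0 + 0.31 × 64.3
  = 30.360 + 19.933
  = 50.293
  ≈ 50.29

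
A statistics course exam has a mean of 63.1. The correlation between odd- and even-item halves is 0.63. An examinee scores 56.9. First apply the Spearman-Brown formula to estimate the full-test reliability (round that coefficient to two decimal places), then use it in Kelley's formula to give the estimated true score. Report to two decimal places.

Spearman-Brown: ρ = 2r/(1 + r) = 2(0.63)/(1 + 0.63) = 1.260/1.63 = 0.7730 → 0.77
T̂ = 0.77(56.9) + 0.23(63.1) = 43.813 + 14.513 = 58.326 → 58.33

58.33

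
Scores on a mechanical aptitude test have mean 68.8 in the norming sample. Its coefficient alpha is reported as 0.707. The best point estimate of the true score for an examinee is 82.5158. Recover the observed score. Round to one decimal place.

T̂ = ρX + (1 − ρ)μ  ⇒  X = (T̂ − (1 − ρ)μ) / ρ
X = (82.5158 − 0.293 × 68.8) / 0.707 = (82.5158 − 20.1584) / 0.707 = 62.3574 / 0.707 = 88.200

88.2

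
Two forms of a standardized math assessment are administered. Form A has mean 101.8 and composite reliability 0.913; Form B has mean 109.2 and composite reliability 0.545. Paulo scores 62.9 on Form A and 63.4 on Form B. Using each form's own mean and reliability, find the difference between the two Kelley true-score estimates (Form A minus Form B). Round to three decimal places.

-17.955

T̂_A = 0.913(62.9) + 0.087(101.8) = 66.28430
T̂_B = 0.545(63.4) + 0.455(109.2) = 84.23900
T̂_A − T̂_B = -17.95470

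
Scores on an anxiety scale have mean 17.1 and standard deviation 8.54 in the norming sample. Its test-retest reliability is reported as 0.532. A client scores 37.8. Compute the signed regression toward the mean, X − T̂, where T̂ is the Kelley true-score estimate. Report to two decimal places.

T̂ = 0.532(37.8) + 0.468(17.1) = 20.1096 + 8.0028 = 28.1124 → 28.112
X − T̂ = 37.8 − 28.112 = 9.688 → 9.69

9.69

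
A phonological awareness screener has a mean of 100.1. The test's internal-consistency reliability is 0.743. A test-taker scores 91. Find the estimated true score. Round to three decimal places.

T̂ = ρX + (1 − ρ)μ
  = 0.743 × 91 + 0.257 × 100.1
  = 67.613 + 25.7257
  = 93.3387
  ≈ 93.339

93.339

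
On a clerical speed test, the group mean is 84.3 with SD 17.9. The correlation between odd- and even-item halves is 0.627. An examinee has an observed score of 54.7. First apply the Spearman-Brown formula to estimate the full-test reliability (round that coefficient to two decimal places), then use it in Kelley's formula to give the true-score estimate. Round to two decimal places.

61.51

Spearman-Brown: ρ = 2r/(1 + r) = 2(0.627)/(1 + 0.627) = 1.2540/1.627 = 0.7707 → 0.77
T̂ = ρX + (1 − ρ)μ
  = 0.77 × 54.7 + 0.23 × 84.3
  = 42.119 + 19.389
  = 61.508
  ≈ 61.51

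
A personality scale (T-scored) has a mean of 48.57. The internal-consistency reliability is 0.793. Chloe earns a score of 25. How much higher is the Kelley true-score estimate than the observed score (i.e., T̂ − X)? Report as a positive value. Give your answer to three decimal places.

Regress the observed score toward the mean by the unreliability: T̂ = 0.793·25 + 0.207·48.57 = 19.825 + 10.05399 = 29.87899.
T̂ − X = 29.8790 − 25 = 4.8790 → 4.879

4.879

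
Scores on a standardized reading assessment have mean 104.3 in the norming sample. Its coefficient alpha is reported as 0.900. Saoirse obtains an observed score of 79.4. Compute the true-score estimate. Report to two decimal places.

T̂ = 0.900(79.4) + 0.100(104.3) = 71.4600 + 10.4300 = 81.890 → 81.89

81.89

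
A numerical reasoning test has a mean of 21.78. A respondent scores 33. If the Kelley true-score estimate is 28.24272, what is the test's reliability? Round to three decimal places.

T̂ = ρX + (1 − ρ)μ  ⇒  T̂ − μ = ρ(X − μ)
ρ = (T̂ − μ)/(X − μ) = (28.24272 − 21.78) / (33 − 21.78) = 6.46272 / 11.22 = 0.57600

0.576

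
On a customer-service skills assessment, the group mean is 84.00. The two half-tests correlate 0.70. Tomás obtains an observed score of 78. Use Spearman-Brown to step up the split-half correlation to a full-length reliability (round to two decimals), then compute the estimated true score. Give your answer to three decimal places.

79.080

Spearman-Brown: ρ = 2r/(1 + r) = 2(0.70)/(1 + 0.70) = 1.400/1.70 = 0.8235 → 0.82
T̂ = 0.82(78) + 0.18(84.00) = 63.96 + 15.1200 = 79.0800 → 79.080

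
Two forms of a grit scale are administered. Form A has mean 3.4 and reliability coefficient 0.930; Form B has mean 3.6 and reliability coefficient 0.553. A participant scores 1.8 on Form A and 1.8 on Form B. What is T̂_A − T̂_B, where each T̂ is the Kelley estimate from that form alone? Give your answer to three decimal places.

T̂_A = 0.930(1.8) + 0.070(3.4) = 1.91200
T̂_B = 0.553(1.8) + 0.447(3.6) = 2.60460
T̂_A − T̂_B = -0.69260

-0.693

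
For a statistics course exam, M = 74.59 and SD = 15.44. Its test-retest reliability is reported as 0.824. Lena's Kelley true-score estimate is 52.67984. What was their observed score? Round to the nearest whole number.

48

T̂ = ρX + (1 − ρ)μ  ⇒  X = (T̂ − (1 − ρ)μ) / ρ
X = (52.67984 − 0.176 × 74.59) / 0.824 = (52.67984 − 13.12784) / 0.824 = 39.55200 / 0.824 = 48.00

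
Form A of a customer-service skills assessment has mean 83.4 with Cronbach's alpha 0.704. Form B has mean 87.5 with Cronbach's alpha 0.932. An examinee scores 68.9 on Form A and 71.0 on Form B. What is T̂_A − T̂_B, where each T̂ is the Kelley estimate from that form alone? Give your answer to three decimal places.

1.070

T̂_A = 0.704(68.9) + 0.296(83.4) = 73.19200
T̂_B = 0.932(71.0) + 0.068(87.5) = 72.12200
T̂_A − T̂_B = 1.07000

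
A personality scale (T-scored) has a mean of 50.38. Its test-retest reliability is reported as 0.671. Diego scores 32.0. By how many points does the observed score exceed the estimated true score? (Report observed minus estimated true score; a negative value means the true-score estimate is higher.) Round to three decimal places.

-6.047

T̂ = 0.671(32.0) + 0.329(50.38) = 21.4720 + 16.57502 = 38.04702 → 38.0470
X − T̂ = 32.0 − 38.0470 = -6.0470 → -6.047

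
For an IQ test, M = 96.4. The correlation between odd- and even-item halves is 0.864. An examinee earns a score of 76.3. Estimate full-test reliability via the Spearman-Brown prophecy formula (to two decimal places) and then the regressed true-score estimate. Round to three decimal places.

Spearman-Brown: ρ = 2r/(1 + r) = 2(0.864)/(1 + 0.864) = 1.7280/1.864 = 0.9270 → 0.93
T̂ = ρX + (1 − ρ)μ
  = 0.93 × 76.3 + 0.07 × 96.4
  = 70.959 + 6.748
  = 77.7070
  ≈ 77.707

77.707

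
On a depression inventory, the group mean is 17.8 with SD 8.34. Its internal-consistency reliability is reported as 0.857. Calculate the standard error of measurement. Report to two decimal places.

SEM = SD · √(1 − ρ) = 8.34 × √0.143 = 8.34 × 0.3782 = 3.154

3.15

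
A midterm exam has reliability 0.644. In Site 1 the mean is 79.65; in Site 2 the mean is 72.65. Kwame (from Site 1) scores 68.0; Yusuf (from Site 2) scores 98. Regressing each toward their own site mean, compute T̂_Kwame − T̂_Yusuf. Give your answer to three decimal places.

-16.828

T̂_Kwame = 0.644(68.0) + 0.356(79.65) = 72.14740
T̂_Yusuf = 0.644(98) + 0.356(72.65) = 88.97540
Difference = 72.14740 − 88.97540 = -16.82800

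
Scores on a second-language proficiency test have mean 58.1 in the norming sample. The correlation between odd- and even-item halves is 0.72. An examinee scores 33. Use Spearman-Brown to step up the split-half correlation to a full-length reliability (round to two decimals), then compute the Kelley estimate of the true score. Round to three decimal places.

37.016

Spearman-Brown: ρ = 2r/(1 + r) = 2(0.72)/(1 + 0.72) = 1.440/1.72 = 0.8372 → 0.84
Weight the observed score by reliability and the mean by (1 − reliability): T̂ = 0.84·33 + 0.16·58.1 = 27.72 + 9.296 = 37.0160.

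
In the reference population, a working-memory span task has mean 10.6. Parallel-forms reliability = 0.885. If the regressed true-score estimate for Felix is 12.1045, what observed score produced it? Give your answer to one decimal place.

T̂ = ρX + (1 − ρ)μ  ⇒  X = (T̂ − (1 − ρ)μ) / ρ
X = (12.1045 − 0.115 × 10.6) / 0.885 = (12.1045 − 1.2190) / 0.885 = 10.8855 / 0.885 = 12.300

12.3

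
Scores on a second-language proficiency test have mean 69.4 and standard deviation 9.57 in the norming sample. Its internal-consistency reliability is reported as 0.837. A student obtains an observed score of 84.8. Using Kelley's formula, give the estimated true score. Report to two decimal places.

Kelley's formula gives T̂ = 0.837·84.8 + 0.163·69.4 = 70.9776 + 11.3122 = 82.290.

82.29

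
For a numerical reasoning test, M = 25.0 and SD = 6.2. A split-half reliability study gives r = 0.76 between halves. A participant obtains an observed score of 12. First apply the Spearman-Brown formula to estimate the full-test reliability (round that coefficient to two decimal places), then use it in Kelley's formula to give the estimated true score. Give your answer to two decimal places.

13.82

Spearman-Brown: ρ = 2r/(1 + r) = 2(0.76)/(1 + 0.76) = 1.520/1.76 = 0.8636 → 0.86
T̂ = 0.86(12) + 0.14(25.0) = 10.32 + 3.500 = 13.820 → 13.82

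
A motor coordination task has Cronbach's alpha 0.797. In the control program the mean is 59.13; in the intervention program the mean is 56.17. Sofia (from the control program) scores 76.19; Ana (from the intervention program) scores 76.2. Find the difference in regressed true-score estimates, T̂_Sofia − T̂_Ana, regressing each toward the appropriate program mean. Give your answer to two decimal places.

0.59

T̂_Sofia = 0.797(76.19) + 0.203(59.13) = 72.7268
T̂_Ana = 0.797(76.2) + 0.203(56.17) = 72.1339
Difference = 72.7268 − 72.1339 = 0.5929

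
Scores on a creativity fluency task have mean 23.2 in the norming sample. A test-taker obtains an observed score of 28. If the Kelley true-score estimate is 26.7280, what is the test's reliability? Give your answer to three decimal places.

0.735

T̂ = ρX + (1 − ρ)μ  ⇒  T̂ − μ = ρ(X − μ)
ρ = (T̂ − μ)/(X − μ) = (26.7280 − 23.2) / (28 − 23.2) = 3.5280 / 4.8 = 0.73500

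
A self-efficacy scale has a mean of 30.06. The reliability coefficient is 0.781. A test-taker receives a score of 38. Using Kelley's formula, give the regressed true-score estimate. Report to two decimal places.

Weight the observed score by reliability and the mean by (1 − reliability): T̂ = 0.781·38 + 0.219·30.06 = 29.678 + 6.58314 = 36.261.

36.26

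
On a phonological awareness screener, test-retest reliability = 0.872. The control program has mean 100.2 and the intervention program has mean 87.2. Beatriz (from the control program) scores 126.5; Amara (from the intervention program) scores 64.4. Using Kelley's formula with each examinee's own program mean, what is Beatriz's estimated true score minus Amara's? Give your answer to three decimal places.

55.815

T̂_Beatriz = 0.872(126.5) + 0.128(100.2) = 123.13360
T̂_Amara = 0.872(64.4) + 0.128(87.2) = 67.31840
Difference = 123.13360 − 67.31840 = 55.81520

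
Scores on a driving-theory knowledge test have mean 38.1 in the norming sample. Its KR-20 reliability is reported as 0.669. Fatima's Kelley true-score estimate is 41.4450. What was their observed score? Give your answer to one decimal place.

43.1

T̂ = ρX + (1 − ρ)μ  ⇒  X = (T̂ − (1 − ρ)μ) / ρ
X = (41.4450 − 0.331 × 38.1) / 0.669 = (41.4450 − 12.6111) / 0.669 = 28.8339 / 0.669 = 43.100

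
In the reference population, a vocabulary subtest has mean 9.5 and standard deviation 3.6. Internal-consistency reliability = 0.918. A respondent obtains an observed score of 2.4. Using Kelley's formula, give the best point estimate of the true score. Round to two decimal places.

2.98

T̂ = ρX + (1 − ρ)μ
  = 0.918 × 2.4 + 0.082 × 9.5
  = 2.2032 + 0.7790
  = 2.982
  ≈ 2.98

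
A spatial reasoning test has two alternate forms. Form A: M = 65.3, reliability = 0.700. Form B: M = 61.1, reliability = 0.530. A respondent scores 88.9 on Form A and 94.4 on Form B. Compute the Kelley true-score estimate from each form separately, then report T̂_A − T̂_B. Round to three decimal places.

3.071

T̂_A = 0.700(88.9) + 0.300(65.3) = 81.82000
T̂_B = 0.530(94.4) + 0.470(61.1) = 78.74900
T̂_A − T̂_B = 3.07100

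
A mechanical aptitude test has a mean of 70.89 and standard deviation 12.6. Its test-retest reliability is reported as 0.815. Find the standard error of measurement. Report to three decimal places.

SEM = SD · √(1 − ρ) = 12.6 × √0.185 = 12.6 × 0.4301 = 5.4195

5.419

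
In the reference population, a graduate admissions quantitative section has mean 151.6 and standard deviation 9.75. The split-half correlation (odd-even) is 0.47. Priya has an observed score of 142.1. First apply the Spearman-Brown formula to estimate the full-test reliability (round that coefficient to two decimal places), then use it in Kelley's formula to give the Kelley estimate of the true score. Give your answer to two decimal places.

Spearman-Brown: ρ = 2r/(1 + r) = 2(0.47)/(1 + 0.47) = 0.940/1.47 = 0.6395 → 0.64
Weight the observed score by reliability and the mean by (1 − reliability): T̂ = 0.64·142.1 + 0.36·151.6 = 90.944 + 54.576 = 145.520.

145.52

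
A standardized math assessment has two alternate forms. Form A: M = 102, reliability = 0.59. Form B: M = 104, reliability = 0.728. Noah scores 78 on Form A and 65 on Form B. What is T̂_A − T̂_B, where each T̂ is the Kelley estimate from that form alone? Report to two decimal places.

T̂_A = 0.59(78) + 0.41(102) = 87.8400
T̂_B = 0.728(65) + 0.272(104) = 75.6080
T̂_A − T̂_B = 12.2320

12.23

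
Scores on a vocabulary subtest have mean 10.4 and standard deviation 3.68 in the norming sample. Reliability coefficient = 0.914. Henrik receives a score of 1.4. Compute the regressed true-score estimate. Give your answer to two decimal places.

2.17

Kelley's formula gives T̂ = 0.914·1.4 + 0.086·10.4 = 1.2796 + 0.8944 = 2.174.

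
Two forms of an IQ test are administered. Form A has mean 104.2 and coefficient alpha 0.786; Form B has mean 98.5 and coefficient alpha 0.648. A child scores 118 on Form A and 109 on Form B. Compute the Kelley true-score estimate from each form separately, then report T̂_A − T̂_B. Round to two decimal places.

9.74

T̂_A = 0.786(118) + 0.214(104.2) = 115.0468
T̂_B = 0.648(109) + 0.352(98.5) = 105.3040
T̂_A − T̂_B = 9.7428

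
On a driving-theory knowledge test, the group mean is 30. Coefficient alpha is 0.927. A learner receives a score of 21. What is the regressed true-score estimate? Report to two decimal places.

T̂ = 0.927(21) + 0.073(30) = 19.467 + 2.190 = 21.657 → 21.66

21.66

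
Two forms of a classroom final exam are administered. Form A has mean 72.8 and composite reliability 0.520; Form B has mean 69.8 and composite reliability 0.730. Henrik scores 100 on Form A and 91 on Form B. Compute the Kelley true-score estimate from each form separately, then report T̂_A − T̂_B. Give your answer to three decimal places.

1.668

T̂_A = 0.520(100) + 0.480(72.8) = 86.94400
T̂_B = 0.730(91) + 0.270(69.8) = 85.27600
T̂_A − T̂_B = 1.66800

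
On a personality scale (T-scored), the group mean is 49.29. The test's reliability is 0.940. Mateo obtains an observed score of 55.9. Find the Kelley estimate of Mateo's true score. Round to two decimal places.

55.50

Weight the observed score by reliability and the mean by (1 − reliability): T̂ = 0.940·55.9 + 0.060·49.29 = 52.5460 + 2.95740 = 55.503.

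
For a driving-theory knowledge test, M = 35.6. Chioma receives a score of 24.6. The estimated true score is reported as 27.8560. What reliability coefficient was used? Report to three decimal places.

T̂ = ρX + (1 − ρ)μ  ⇒  T̂ − μ = ρ(X − μ)
ρ = (T̂ − μ)/(X − μ) = (27.8560 − 35.6) / (24.6 − 35.6) = -7.7440 / -11.0 = 0.70400

0.704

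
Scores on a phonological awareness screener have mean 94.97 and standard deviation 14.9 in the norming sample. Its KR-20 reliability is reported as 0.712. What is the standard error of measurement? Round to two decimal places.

SEM = SD · √(1 − ρ) = 14.9 × √0.288 = 14.9 × 0.5367 = 7.996

8.00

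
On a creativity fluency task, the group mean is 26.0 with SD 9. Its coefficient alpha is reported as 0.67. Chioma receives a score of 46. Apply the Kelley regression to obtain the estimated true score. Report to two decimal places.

T̂ = 0.67(46) + 0.33(26.0) = 30.82 + 8.580 = 39.400 → 39.40

39.40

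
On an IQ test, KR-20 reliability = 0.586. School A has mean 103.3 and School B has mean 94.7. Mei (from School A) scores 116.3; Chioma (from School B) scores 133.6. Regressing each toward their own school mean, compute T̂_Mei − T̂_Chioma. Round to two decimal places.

T̂_Mei = 0.586(116.3) + 0.414(103.3) = 110.9180
T̂_Chioma = 0.586(133.6) + 0.414(94.7) = 117.4954
Difference = 110.9180 − 117.4954 = -6.5774

-6.58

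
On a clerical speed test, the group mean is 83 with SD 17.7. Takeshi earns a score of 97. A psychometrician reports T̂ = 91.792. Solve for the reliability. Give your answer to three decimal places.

T̂ = ρX + (1 − ρ)μ  ⇒  T̂ − μ = ρ(X − μ)
ρ = (T̂ − μ)/(X − μ) = (91.792 − 83) / (97 − 83) = 8.792 / 14.0 = 0.62800

0.628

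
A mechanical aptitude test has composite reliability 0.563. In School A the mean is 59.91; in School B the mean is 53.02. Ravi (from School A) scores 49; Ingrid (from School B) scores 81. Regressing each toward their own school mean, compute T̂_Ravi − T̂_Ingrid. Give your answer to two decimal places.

-15.01

T̂_Ravi = 0.563(49) + 0.437(59.91) = 53.7677
T̂_Ingrid = 0.563(81) + 0.437(53.02) = 68.7727
Difference = 53.7677 − 68.7727 = -15.0051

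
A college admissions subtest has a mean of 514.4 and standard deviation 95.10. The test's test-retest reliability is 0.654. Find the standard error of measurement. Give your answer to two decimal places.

SEM = SD · √(1 − ρ) = 95.10 × √0.346 = 95.10 × 0.5882 = 55.939

55.94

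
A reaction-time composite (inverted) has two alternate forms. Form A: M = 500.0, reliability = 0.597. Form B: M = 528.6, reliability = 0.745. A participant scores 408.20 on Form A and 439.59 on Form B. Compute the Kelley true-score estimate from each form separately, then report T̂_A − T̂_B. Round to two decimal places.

-17.09

T̂_A = 0.597(408.20) + 0.403(500.0) = 445.1954
T̂_B = 0.745(439.59) + 0.255(528.6) = 462.2876
T̂_A − T̂_B = -17.0922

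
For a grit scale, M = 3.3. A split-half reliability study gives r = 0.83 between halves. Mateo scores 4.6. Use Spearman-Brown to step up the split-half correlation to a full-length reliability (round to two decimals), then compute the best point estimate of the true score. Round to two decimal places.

Spearman-Brown: ρ = 2r/(1 + r) = 2(0.83)/(1 + 0.83) = 1.660/1.83 = 0.9071 → 0.91
T̂ = 0.91(4.6) + 0.09(3.3) = 4.186 + 0.297 = 4.483 → 4.48

4.48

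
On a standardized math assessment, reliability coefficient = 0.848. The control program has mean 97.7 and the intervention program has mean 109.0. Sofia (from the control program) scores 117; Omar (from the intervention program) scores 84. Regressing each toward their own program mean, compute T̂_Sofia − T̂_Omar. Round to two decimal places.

T̂_Sofia = 0.848(117) + 0.152(97.7) = 114.0664
T̂_Omar = 0.848(84) + 0.152(109.0) = 87.8000
Difference = 114.0664 − 87.8000 = 26.2664

26.27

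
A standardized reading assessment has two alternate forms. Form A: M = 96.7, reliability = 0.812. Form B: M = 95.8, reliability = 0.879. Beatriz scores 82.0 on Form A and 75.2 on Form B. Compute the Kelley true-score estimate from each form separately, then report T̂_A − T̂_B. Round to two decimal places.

T̂_A = 0.812(82.0) + 0.188(96.7) = 84.7636
T̂_B = 0.879(75.2) + 0.121(95.8) = 77.6926
T̂_A − T̂_B = 7.0710

7.07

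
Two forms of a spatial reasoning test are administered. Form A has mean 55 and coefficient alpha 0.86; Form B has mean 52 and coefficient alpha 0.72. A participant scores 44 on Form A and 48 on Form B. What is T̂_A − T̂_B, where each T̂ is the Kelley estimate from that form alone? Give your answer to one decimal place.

-3.6

T̂_A = 0.86(44) + 0.14(55) = 45.540
T̂_B = 0.72(48) + 0.28(52) = 49.120
T̂_A − T̂_B = -3.580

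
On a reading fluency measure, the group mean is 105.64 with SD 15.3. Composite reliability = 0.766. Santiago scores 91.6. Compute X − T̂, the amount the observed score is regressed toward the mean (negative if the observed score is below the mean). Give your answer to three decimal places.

-3.285

Kelley's formula gives T̂ = 0.766·91.6 + 0.234·105.64 = 70.1656 + 24.71976 = 94.88536.
X − T̂ = 91.6 − 94.8854 = -3.2854 → -3.285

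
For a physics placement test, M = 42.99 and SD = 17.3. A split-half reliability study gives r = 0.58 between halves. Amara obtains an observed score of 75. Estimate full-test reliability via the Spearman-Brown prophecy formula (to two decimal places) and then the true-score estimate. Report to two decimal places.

Spearman-Brown: ρ = 2r/(1 + r) = 2(0.58)/(1 + 0.58) = 1.160/1.58 = 0.7342 → 0.73
T̂ = 0.73(75) + 0.27(42.99) = 54.75 + 11.6073 = 66.357 → 66.36

66.36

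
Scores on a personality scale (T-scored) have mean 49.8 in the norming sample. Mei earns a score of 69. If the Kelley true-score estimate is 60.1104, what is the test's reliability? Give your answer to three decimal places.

T̂ = ρX + (1 − ρ)μ  ⇒  T̂ − μ = ρ(X − μ)
ρ = (T̂ − μ)/(X − μ) = (60.1104 − 49.8) / (69 − 49.8) = 10.3104 / 19.2 = 0.53700

0.537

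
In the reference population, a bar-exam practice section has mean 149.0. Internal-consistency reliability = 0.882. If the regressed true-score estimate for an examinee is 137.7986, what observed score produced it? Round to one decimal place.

T̂ = ρX + (1 − ρ)μ  ⇒  X = (T̂ − (1 − ρ)μ) / ρ
X = (137.7986 − 0.118 × 149.0) / 0.882 = (137.7986 − 17.5820) / 0.882 = 120.2166 / 0.882 = 136.300

136.3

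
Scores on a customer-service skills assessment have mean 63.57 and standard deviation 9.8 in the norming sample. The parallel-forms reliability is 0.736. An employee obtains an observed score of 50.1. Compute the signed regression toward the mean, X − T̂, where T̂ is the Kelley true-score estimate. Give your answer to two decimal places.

Regress the observed score toward the mean by the unreliability: T̂ = 0.736·50.1 + 0.264·63.57 = 36.8736 + 16.78248 = 53.6561.
X − T̂ = 50.1 − 53.656 = -3.556 → -3.56

-3.56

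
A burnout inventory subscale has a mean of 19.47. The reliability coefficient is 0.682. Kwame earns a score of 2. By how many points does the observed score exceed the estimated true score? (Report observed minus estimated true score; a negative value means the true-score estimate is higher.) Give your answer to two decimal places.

T̂ = 0.682(2) + 0.318(19.47) = 1.364 + 6.19146 = 7.5555 → 7.555
X − T̂ = 2 − 7.555 = -5.555 → -5.56

-5.56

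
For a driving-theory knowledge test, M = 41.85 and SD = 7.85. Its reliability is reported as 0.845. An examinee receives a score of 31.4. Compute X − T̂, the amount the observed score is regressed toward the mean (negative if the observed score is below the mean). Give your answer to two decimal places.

-1.62

Regress the observed score toward the mean by the unreliability: T̂ = 0.845·31.4 + 0.155·41.85 = 26.5330 + 6.48675 = 33.0197.
X − T̂ = 31.4 − 33.020 = -1.620 → -1.62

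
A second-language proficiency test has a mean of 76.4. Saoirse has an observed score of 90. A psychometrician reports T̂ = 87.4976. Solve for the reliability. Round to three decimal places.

T̂ = ρX + (1 − ρ)μ  ⇒  T̂ − μ = ρ(X − μ)
ρ = (T̂ − μ)/(X − μ) = (87.4976 − 76.4) / (90 − 76.4) = 11.0976 / 13.6 = 0.81600

0.816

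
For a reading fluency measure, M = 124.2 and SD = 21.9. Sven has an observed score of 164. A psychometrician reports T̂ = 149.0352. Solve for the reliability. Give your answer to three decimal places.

0.624

T̂ = ρX + (1 − ρ)μ  ⇒  T̂ − μ = ρ(X − μ)
ρ = (T̂ − μ)/(X − μ) = (149.0352 − 124.2) / (164 − 124.2) = 24.8352 / 39.8 = 0.62400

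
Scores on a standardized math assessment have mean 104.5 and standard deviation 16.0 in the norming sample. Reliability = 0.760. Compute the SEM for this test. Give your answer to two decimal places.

SEM = SD · √(1 − ρ) = 16.0 × √0.240 = 16.0 × 0.4899 = 7.838

7.84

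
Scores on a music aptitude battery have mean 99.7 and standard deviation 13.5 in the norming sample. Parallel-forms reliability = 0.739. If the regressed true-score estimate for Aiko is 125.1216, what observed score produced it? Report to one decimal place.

T̂ = ρX + (1 − ρ)μ  ⇒  X = (T̂ − (1 − ρ)μ) / ρ
X = (125.1216 − 0.261 × 99.7) / 0.739 = (125.1216 − 26.0217) / 0.739 = 99.0999 / 0.739 = 134.100

134.1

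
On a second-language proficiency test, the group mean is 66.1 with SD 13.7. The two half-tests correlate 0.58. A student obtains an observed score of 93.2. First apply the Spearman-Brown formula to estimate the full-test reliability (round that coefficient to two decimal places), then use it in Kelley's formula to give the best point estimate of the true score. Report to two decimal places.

Spearman-Brown: ρ = 2r/(1 + r) = 2(0.58)/(1 + 0.58) = 1.160/1.58 = 0.7342 → 0.73
T̂ = 0.73(93.2) + 0.27(66.1) = 68.036 + 17.847 = 85.883 → 85.88

85.88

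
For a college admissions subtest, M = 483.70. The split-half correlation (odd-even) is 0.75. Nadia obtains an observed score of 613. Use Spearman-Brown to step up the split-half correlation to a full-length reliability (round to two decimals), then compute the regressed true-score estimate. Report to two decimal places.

594.90

Spearman-Brown: ρ = 2r/(1 + r) = 2(0.75)/(1 + 0.75) = 1.500/1.75 = 0.8571 → 0.86
T̂ = ρX + (1 − ρ)μ
  = 0.86 × 613 + 0.14 × 483.70
  = 527.18 + 67.7180
  = 594.898
  ≈ 594.90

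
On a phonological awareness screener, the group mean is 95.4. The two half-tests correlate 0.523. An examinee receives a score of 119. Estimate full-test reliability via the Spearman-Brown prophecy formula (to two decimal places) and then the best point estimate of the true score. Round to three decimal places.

Spearman-Brown: ρ = 2r/(1 + r) = 2(0.523)/(1 + 0.523) = 1.0460/1.523 = 0.6868 → 0.69
T̂ = ρX + (1 − ρ)μ
  = 0.69 × 119 + 0.31 × 95.4
  = 82.11 + 29.574
  = 111.6840
  ≈ 111.684

111.684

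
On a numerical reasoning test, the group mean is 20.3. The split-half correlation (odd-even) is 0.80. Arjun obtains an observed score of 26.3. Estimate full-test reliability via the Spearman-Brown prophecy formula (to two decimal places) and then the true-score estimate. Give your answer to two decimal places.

25.64

Spearman-Brown: ρ = 2r/(1 + r) = 2(0.80)/(1 + 0.80) = 1.600/1.80 = 0.8889 → 0.89
T̂ = ρX + (1 − ρ)μ
  = 0.89 × 26.3 + 0.11 × 20.3
  = 23.407 + 2.233
  = 25.640
  ≈ 25.64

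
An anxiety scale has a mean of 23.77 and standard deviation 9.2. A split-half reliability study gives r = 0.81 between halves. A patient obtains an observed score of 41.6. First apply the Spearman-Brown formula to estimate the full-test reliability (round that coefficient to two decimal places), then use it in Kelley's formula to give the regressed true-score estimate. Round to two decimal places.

39.82

Spearman-Brown: ρ = 2r/(1 + r) = 2(0.81)/(1 + 0.81) = 1.620/1.81 = 0.8950 → 0.90
Weight the observed score by reliability and the mean by (1 − reliability): T̂ = 0.90·41.6 + 0.10·23.77 = 37.440 + 2.3770 = 39.817.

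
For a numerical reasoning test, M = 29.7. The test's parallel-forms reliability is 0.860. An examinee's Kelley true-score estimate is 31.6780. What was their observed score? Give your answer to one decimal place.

T̂ = ρX + (1 − ρ)μ  ⇒  X = (T̂ − (1 − ρ)μ) / ρ
X = (31.6780 − 0.140 × 29.7) / 0.860 = (31.6780 − 4.1580) / 0.860 = 27.5200 / 0.860 = 32.000

32.0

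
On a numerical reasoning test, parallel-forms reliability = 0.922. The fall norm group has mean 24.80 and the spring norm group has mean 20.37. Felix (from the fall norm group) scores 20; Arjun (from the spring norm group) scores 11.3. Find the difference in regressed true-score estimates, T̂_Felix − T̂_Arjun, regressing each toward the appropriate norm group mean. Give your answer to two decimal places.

8.37

T̂_Felix = 0.922(20) + 0.078(24.80) = 20.3744
T̂_Arjun = 0.922(11.3) + 0.078(20.37) = 12.0075
Difference = 20.3744 − 12.0075 = 8.3669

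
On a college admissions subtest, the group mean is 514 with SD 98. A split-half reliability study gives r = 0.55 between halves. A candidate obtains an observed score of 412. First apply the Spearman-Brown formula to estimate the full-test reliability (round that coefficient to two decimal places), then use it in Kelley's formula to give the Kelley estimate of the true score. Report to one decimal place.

Spearman-Brown: ρ = 2r/(1 + r) = 2(0.55)/(1 + 0.55) = 1.100/1.55 = 0.7097 → 0.71
T̂ = 0.71(412) + 0.29(514) = 292.52 + 149.06 = 441.58 → 441.6

441.6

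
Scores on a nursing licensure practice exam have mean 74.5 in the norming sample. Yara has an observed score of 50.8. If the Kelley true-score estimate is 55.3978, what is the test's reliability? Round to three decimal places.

T̂ = ρX + (1 − ρ)μ  ⇒  T̂ − μ = ρ(X − μ)
ρ = (T̂ − μ)/(X − μ) = (55.3978 − 74.5) / (50.8 − 74.5) = -19.1022 / -23.7 = 0.80600

0.806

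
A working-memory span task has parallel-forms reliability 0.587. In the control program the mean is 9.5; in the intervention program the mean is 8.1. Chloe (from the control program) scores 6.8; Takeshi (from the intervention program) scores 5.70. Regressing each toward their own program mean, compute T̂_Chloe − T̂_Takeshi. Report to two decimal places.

T̂_Chloe = 0.587(6.8) + 0.413(9.5) = 7.9151
T̂_Takeshi = 0.587(5.70) + 0.413(8.1) = 6.6912
Difference = 7.9151 − 6.6912 = 1.2239

1.22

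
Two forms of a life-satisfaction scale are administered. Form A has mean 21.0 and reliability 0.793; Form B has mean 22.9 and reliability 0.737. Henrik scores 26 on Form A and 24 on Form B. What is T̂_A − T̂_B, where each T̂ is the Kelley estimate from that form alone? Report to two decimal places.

T̂_A = 0.793(26) + 0.207(21.0) = 24.9650
T̂_B = 0.737(24) + 0.263(22.9) = 23.7107
T̂_A − T̂_B = 1.2543

1.25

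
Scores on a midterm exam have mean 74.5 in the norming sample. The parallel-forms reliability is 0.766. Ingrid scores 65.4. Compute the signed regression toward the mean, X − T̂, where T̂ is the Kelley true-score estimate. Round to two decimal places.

-2.13

Weight the observed score by reliability and the mean by (1 − reliability): T̂ = 0.766·65.4 + 0.234·74.5 = 50.0964 + 17.4330 = 67.5294.
X − T̂ = 65.4 − 67.529 = -2.129 → -2.13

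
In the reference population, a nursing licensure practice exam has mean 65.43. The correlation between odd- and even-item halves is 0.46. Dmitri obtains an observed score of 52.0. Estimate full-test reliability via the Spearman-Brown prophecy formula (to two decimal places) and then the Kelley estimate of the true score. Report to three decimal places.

56.969

Spearman-Brown: ρ = 2r/(1 + r) = 2(0.46)/(1 + 0.46) = 0.920/1.46 = 0.6301 → 0.63
T̂ = 0.63(52.0) + 0.37(65.43) = 32.760 + 24.2091 = 56.9691 → 56.969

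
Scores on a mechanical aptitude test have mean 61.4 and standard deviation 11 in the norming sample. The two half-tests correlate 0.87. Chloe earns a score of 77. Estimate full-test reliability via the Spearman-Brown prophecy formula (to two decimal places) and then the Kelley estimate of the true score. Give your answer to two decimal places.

Spearman-Brown: ρ = 2r/(1 + r) = 2(0.87)/(1 + 0.87) = 1.740/1.87 = 0.9305 → 0.93
T̂ = 0.93(77) + 0.07(61.4) = 71.61 + 4.298 = 75.908 → 75.91

75.91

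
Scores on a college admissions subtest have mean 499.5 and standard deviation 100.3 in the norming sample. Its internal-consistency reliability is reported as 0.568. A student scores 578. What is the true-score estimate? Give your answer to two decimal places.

T̂ = 0.568(578) + 0.432(499.5) = 328.304 + 215.7840 = 544.088 → 544.09

544.09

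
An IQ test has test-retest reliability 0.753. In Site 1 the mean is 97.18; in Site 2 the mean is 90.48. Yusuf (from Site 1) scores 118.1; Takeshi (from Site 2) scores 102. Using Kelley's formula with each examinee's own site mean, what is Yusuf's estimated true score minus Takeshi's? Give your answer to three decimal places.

13.778

T̂_Yusuf = 0.753(118.1) + 0.247(97.18) = 112.93276
T̂_Takeshi = 0.753(102) + 0.247(90.48) = 99.15456
Difference = 112.93276 − 99.15456 = 13.77820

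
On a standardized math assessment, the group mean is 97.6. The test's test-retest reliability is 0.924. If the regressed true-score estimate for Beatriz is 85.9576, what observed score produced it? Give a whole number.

85

T̂ = ρX + (1 − ρ)μ  ⇒  X = (T̂ − (1 − ρ)μ) / ρ
X = (85.9576 − 0.076 × 97.6) / 0.924 = (85.9576 − 7.4176) / 0.924 = 78.5400 / 0.924 = 85.00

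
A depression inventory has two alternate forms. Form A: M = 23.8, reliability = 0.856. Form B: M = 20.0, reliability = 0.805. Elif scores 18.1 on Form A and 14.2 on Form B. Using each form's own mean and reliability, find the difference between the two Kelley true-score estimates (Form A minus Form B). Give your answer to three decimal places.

T̂_A = 0.856(18.1) + 0.144(23.8) = 18.92080
T̂_B = 0.805(14.2) + 0.195(20.0) = 15.33100
T̂_A − T̂_B = 3.58980

3.590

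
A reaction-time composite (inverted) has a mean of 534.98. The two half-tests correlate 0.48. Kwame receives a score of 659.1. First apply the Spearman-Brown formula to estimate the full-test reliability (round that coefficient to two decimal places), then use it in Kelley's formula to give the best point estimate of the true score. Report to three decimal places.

Spearman-Brown: ρ = 2r/(1 + r) = 2(0.48)/(1 + 0.48) = 0.960/1.48 = 0.6486 → 0.65
T̂ = ρX + (1 − ρ)μ
  = 0.65 × 659.1 + 0.35 × 534.98
  = 428.415 + 187.2430
  = 615.6580
  ≈ 615.658

615.658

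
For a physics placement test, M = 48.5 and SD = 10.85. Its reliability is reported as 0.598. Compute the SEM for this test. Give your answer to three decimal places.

SEM = SD · √(1 − ρ) = 10.85 × √0.402 = 10.85 × 0.6340 = 6.8793

6.879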